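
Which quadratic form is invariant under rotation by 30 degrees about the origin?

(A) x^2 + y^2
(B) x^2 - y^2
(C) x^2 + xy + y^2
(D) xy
A

Rotation by 30 degrees sends (x, y) to (sqrt(3)x/2 - y/2, x/2 + sqrt(3)y/2).
Substitute the transformed coordinates into each option and compare with the original:
(A) x^2 + y^2  ->  (sqrt(3)x/2 - y/2)^2 + (x/2 + sqrt(3)y/2)^2 = x^2 + y^2   [equals x^2 + y^2: invariant]
(B) x^2 - y^2  ->  (sqrt(3)x/2 - y/2)^2 - (x/2 + sqrt(3)y/2)^2 = x^2/2 - sqrt(3)xy - y^2/2   [differs from x^2 - y^2: not invariant]
(C) x^2 + xy + y^2  ->  (sqrt(3)x/2 - y/2)^2 + (sqrt(3)x/2 - y/2)(x/2 + sqrt(3)y/2) + (x/2 + sqrt(3)y/2)^2 = sqrt(3)x^2/4 + x^2 + xy/2 - sqrt(3)y^2/4 + y^2   [differs from x^2 + xy + y^2: not invariant]
(D) xy  ->  (sqrt(3)x/2 - y/2)(x/2 + sqrt(3)y/2) = sqrt(3)x^2/4 + xy/2 - sqrt(3)y^2/4   [differs from xy: not invariant]

Only option (A), x^2 + y^2, is unchanged by the transformation.
x^2 + y^2 is the squared distance from the origin, which rotations preserve.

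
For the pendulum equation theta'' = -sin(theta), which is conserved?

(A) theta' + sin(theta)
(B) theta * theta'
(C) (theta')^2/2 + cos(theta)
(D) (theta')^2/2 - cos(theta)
D

A first integral I satisfies dI/dt = 0 along every solution. Differentiate each option and use the equation of motion:
(A) d/dt[theta' + sin(theta)] = theta'' + cos(theta) theta' = -sin(theta) + theta' cos(theta), not identically 0
(B) d/dt[theta * theta'] = (theta')^2 + theta theta'' = (theta')^2 - theta sin(theta), not identically 0
(C) d/dt[(theta')^2/2 + cos(theta)] = theta' theta'' - sin(theta) theta' = -2 theta' sin(theta), not identically 0
(D) d/dt[(theta')^2/2 - cos(theta)] = theta' theta'' + sin(theta) theta' = theta'(-sin(theta)) + theta' sin(theta) = 0

Only (D) has zero time-derivative. This is the total energy: kinetic (theta')^2/2 plus potential -cos(theta).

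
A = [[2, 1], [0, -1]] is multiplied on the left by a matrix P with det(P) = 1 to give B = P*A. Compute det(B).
-2

By the multiplicative property of determinants, det(B) = det(P*A) = det(P) * det(A) = det(A),
so the determinant is invariant under multiplication by any determinant-1 matrix; we just need det(A).

det(A) = (2)(-1) - (1)(0) = -2 - 0 = -2

Therefore det(B) = 1 * (-2) = -2.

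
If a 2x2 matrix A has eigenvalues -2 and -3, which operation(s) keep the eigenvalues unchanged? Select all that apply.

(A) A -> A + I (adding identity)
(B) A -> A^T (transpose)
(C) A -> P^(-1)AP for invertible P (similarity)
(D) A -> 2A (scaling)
B and C

Eigenvalues are preserved by:
1. Similarity transformations: A -> P^(-1)AP (same characteristic polynomial)
2. Transpose: A^T has the same eigenvalues as A

Eigenvalues are NOT preserved by:
- Adding identity: eigenvalues become -2+1, -3+1
- Scaling: eigenvalues become -4, -6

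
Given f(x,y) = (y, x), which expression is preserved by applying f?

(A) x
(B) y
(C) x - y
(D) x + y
D

For f(x,y) = (y, x):
After applying f: x' = y, y' = x. So x' + y' = y + x = x + y.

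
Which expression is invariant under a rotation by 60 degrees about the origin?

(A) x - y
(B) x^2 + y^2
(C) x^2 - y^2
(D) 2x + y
B

A rotation by 60 degrees sends (x, y) to (x/2 - sqrt(3)y/2, sqrt(3)x/2 + y/2).
Substitute the transformed coordinates into each option and compare with the original:
(A) x - y  ->  (x/2 - sqrt(3)y/2) - (sqrt(3)x/2 + y/2) = -sqrt(3)x/2 + x/2 - sqrt(3)y/2 - y/2   [differs from x - y: not invariant]
(B) x^2 + y^2  ->  (x/2 - sqrt(3)y/2)^2 + (sqrt(3)x/2 + y/2)^2 = x^2 + y^2   [equals x^2 + y^2: invariant]
(C) x^2 - y^2  ->  (x/2 - sqrt(3)y/2)^2 - (sqrt(3)x/2 + y/2)^2 = -x^2/2 - sqrt(3)xy + y^2/2   [differs from x^2 - y^2: not invariant]
(D) 2x + y  ->  2(x/2 - sqrt(3)y/2) + (sqrt(3)x/2 + y/2) = sqrt(3)x/2 + x - sqrt(3)y + y/2   [differs from 2x + y: not invariant]

Only option (B), x^2 + y^2, is unchanged by the transformation.
Geometrically, x^2 + y^2 is the squared distance from the origin, which every rotation about the origin preserves.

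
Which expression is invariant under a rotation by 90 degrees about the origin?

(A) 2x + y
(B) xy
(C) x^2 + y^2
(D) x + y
C

A rotation by 90 degrees sends (x, y) to (-y, x).
Substitute the transformed coordinates into each option and compare with the original:
(A) 2x + y  ->  2(-y) + (x) = x - 2y   [differs from 2x + y: not invariant]
(B) xy  ->  (-y)(x) = -xy   [differs from xy: not invariant]
(C) x^2 + y^2  ->  (-y)^2 + (x)^2 = x^2 + y^2   [equals x^2 + y^2: invariant]
(D) x + y  ->  (-y) + (x) = x - y   [differs from x + y: not invariant]

Only option (C), x^2 + y^2, is unchanged by the transformation.
Geometrically, x^2 + y^2 is the squared distance from the origin, which every rotation about the origin preserves.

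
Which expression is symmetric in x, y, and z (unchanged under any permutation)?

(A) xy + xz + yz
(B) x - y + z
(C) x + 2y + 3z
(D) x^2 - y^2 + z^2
A

A symmetric expression is unchanged when the variables are permuted; here the transformation to test is the swap (x, y) -> (y, x).
A symmetric expression must survive every permutation; the single swap x <-> y already eliminates the distractors, and the keyed expression is also unchanged by x <-> z and y <-> z (each variable enters it in exactly the same way).
Substitute the transformed coordinates into each option and compare with the original:
(A) xy + xz + yz  ->  (y)(x) + (y)z + (x)z = xy + xz + yz   [equals xy + xz + yz: invariant]
(B) x - y + z  ->  (y) - (x) + z = -x + y + z   [differs from x - y + z: not invariant]
(C) x + 2y + 3z  ->  (y) + 2(x) + 3z = 2x + y + 3z   [differs from x + 2y + 3z: not invariant]
(D) x^2 - y^2 + z^2  ->  (y)^2 - (x)^2 + z^2 = -x^2 + y^2 + z^2   [differs from x^2 - y^2 + z^2: not invariant]

Only option (A), xy + xz + yz, is unchanged by the transformation.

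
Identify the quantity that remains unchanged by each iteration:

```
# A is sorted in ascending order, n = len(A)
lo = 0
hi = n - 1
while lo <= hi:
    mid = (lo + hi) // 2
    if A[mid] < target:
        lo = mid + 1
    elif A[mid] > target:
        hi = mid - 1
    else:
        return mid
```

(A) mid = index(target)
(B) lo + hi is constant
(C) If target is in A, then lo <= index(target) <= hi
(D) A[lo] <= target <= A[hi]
C

A loop invariant must hold before the first iteration and be re-established by every execution of the body.

(C) If target is in A, then lo <= index(target) <= hi: Before the loop [lo, hi] = [0, n-1] covers every index. When A[mid] < target, sortedness puts target strictly to the right of mid, so setting lo = mid + 1 keeps index(target) in [lo, hi]; symmetrically for hi = mid - 1. Hence 'if target is in A then lo <= index(target) <= hi' holds after every iteration, and when lo > hi it proves target is absent.

The other options fail:
(A) mid = index(target): mid is just the current probe; it equals index(target) only on the iteration that returns.
(B) lo + hi is constant: each iteration moves exactly one of lo, hi, so lo + hi changes (e.g. 0 + (n-1) becomes (mid+1) + (n-1)).
(D) A[lo] <= target <= A[hi]: fails when target is not in A (e.g. target < A[0] already violates it before the loop), so it is not maintained in general.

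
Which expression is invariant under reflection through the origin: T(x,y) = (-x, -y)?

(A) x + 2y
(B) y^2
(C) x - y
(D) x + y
B

The map is reflection through the origin: T(x,y) = (-x, -y).
Substitute the transformed coordinates into each option and compare with the original:
(A) x + 2y  ->  (-x) + 2(-y) = -x - 2y   [differs from x + 2y: not invariant]
(B) y^2  ->  (-y)^2 = y^2   [equals y^2: invariant]
(C) x - y  ->  (-x) - (-y) = -x + y   [differs from x - y: not invariant]
(D) x + y  ->  (-x) + (-y) = -x - y   [differs from x + y: not invariant]

Only option (B), y^2, is unchanged by the transformation.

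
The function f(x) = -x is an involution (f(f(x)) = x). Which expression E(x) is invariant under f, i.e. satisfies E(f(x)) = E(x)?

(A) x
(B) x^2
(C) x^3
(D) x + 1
B

Replace x by f(x) = -x in each option and simplify. As a quick numerical cross-check, also compare E(4) with E(f(4)) = E(-4).

(A) x  ->  (-x) = -x; check: E(4) = 4 but E(-4) = -4.   [not invariant]
(B) x^2  ->  (-x)^2, which simplifies back to x^2; check: E(4) = 16, E(-4) = 16.   [invariant]
(C) x^3  ->  (-x)^3 = -x^3; check: E(4) = 64 but E(-4) = -64.   [not invariant]
(D) x + 1  ->  (-x) + 1 = 1 - x; check: E(4) = 5 but E(-4) = -3.   [not invariant]

Only (B) is unchanged. E is symmetric under swapping x with f(x) = -x, which is exactly what an involution does.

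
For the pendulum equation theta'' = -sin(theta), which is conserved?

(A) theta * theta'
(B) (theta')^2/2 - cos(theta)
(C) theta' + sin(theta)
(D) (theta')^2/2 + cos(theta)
B

A first integral I satisfies dI/dt = 0 along every solution. Differentiate each option and use the equation of motion:
(A) d/dt[theta * theta'] = (theta')^2 + theta theta'' = (theta')^2 - theta sin(theta), not identically 0
(B) d/dt[(theta')^2/2 - cos(theta)] = theta' theta'' + sin(theta) theta' = theta'(-sin(theta)) + theta' sin(theta) = 0
(C) d/dt[theta' + sin(theta)] = theta'' + cos(theta) theta' = -sin(theta) + theta' cos(theta), not identically 0
(D) d/dt[(theta')^2/2 + cos(theta)] = theta' theta'' - sin(theta) theta' = -2 theta' sin(theta), not identically 0

Only (B) has zero time-derivative. This is the total energy: kinetic (theta')^2/2 plus potential -cos(theta).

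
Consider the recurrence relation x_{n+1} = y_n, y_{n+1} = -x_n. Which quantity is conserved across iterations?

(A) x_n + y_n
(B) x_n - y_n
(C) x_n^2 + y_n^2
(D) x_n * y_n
C

For the recurrence x_{n+1} = y_n, y_{n+1} = -x_n:

x_{n+1}^2 + y_{n+1}^2 = y_n^2 + (-x_n)^2 = x_n^2 + y_n^2
The sum of squares is conserved (like energy in a harmonic oscillator).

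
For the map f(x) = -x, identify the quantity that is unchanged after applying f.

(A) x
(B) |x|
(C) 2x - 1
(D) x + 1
B

For f(x) = -x:
Applying f replaces x by -x. Since |-x| = |x|, the absolute value is unchanged by f, whereas x -> -x, 2x - 1 -> -2x - 1 and x + 1 -> -x + 1 all change.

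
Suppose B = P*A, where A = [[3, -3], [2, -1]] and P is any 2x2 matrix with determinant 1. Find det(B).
3

By the multiplicative property of determinants, det(B) = det(P*A) = det(P) * det(A) = det(A),
so the determinant is invariant under multiplication by any determinant-1 matrix; we just need det(A).

det(A) = (3)(-1) - (-3)(2) = -3 - (-6) = 3

Therefore det(B) = 1 * 3 = 3.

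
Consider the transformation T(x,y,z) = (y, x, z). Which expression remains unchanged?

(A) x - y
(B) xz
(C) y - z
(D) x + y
D

Apply T(x,y,z) = (y, x, z) to each option, i.e. replace (x, y, z) by the transformed coordinates.
Substitute the transformed coordinates into each option and compare with the original:
(A) x - y  ->  (y) - (x) = -x + y   [differs from x - y: not invariant]
(B) xz  ->  (y)(z) = yz   [differs from xz: not invariant]
(C) y - z  ->  (x) - (z) = x - z   [differs from y - z: not invariant]
(D) x + y  ->  (y) + (x) = x + y   [equals x + y: invariant]

Only option (D), x + y, is unchanged by the transformation.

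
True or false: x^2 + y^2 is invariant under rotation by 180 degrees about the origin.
True

Applying rotation by 180 degrees: x' = x*cos(180 degrees) - y*sin(180 degrees) = -x, y' = x*sin(180 degrees) + y*cos(180 degrees) = -y

Substituting into x^2 + y^2:
(-x)^2 + (-y)^2
= x^2 + y^2

This equals the original expression x^2 + y^2, so it IS invariant.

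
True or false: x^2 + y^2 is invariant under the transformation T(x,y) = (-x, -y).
True

Substitute T(x,y) = (-x, -y) into the expression and compare with the original.

Original: x^2 + y^2
After applying T: (-x)^2 + (-y)^2 = x^2 + y^2

This is identical to the original x^2 + y^2, so the expression is invariant.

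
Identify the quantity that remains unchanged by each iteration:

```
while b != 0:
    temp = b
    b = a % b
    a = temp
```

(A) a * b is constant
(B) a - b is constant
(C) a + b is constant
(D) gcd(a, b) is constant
D

A loop invariant must hold before the first iteration and be re-established by every execution of the body.

(D) gcd(a, b) is constant: One iteration replaces (a, b) by (b, a mod b). Since a mod b = a - q*b for an integer q, any common divisor of a and b divides b and a mod b, and conversely; hence gcd(b, a mod b) = gcd(a, b). For instance (39, 10) -> (10, 9) keeps gcd = 1. At exit b = 0 and a = gcd of the original inputs.

The other options fail:
(A) a * b is constant: e.g. (a, b) = (39, 10) -> (10, 9): the product goes from 390 to 90.
(B) a - b is constant: e.g. (a, b) = (39, 10) -> (10, 9): the difference goes from 29 to 1.
(C) a + b is constant: e.g. (a, b) = (39, 10) -> (10, 9): the sum goes from 49 to 19.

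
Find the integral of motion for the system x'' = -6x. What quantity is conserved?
E = (x')^2 + 6x^2

Multiply the equation by x':
x' * x'' = -6x * x'
The left side is d/dt[(x')^2/2] and the right side is d/dt[-6x^2/2], so
d/dt[(x')^2/2 + 6x^2/2] = 0, i.e. (x')^2/2 + 6x^2/2 = constant.
Multiplying by 2, the integral of motion is E = (x')^2 + 6x^2.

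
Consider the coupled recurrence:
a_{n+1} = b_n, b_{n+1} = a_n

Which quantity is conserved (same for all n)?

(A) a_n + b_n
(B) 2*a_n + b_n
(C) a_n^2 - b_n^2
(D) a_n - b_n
A

Replace a_n by a_{n+1} = b_n and b_n by b_{n+1} = a_n in each option and simplify:
(A) a_n + b_n  ->  (b_n) + (a_n) = a_n + b_n   [conserved]
(B) 2*a_n + b_n  ->  2*(b_n) + (a_n) = a_n + 2*b_n   [not conserved]
(C) a_n^2 - b_n^2  ->  (b_n)^2 - (a_n)^2 = -a_n^2 + b_n^2   [not conserved]
(D) a_n - b_n  ->  (b_n) - (a_n) = -a_n + b_n   [not conserved]

Only (A) a_n + b_n returns to itself after one step, so it is the conserved quantity.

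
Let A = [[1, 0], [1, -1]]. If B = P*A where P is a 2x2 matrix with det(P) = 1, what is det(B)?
-1

By the multiplicative property of determinants, det(B) = det(P*A) = det(P) * det(A) = det(A),
so the determinant is invariant under multiplication by any determinant-1 matrix; we just need det(A).

det(A) = (1)(-1) - (0)(1) = -1 - 0 = -1

Therefore det(B) = 1 * (-1) = -1.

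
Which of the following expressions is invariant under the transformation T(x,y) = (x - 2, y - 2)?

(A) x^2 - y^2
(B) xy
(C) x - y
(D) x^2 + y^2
C

An expression E(x,y) is invariant under T if E(T(x,y)) = E(x,y). Here T(x,y) = (x - 2, y - 2).
Substitute the transformed coordinates into each option and compare with the original:
(A) x^2 - y^2  ->  (x - 2)^2 - (y - 2)^2 = x^2 - 4x - y^2 + 4y   [differs from x^2 - y^2: not invariant]
(B) xy  ->  (x - 2)(y - 2) = xy - 2x - 2y + 4   [differs from xy: not invariant]
(C) x - y  ->  (x - 2) - (y - 2) = x - y   [equals x - y: invariant]
(D) x^2 + y^2  ->  (x - 2)^2 + (y - 2)^2 = x^2 - 4x + y^2 - 4y + 8   [differs from x^2 + y^2: not invariant]

Only option (C), x - y, is unchanged by the transformation.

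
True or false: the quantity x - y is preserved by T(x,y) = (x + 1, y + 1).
True

Substitute T(x,y) = (x + 1, y + 1) into the expression and compare with the original.

Original: x - y
After applying T: (x + 1) - (y + 1) = x - y

This is identical to the original x - y, so the expression is invariant.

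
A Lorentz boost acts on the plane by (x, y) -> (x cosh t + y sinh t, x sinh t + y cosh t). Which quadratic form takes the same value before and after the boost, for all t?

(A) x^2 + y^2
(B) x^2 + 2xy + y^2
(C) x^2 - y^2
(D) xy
C

Write x' = x cosh t + y sinh t, y' = x sinh t + y cosh t and substitute into each option:
(A) x^2 + y^2: (x cosh t + y sinh t)^2 + (x sinh t + y cosh t)^2 = (x^2 + y^2)(cosh^2 t + sinh^2 t) + 4xy sinh t cosh t = (x^2 + y^2) cosh 2t + 2xy sinh 2t   [not invariant for t != 0]
(B) x^2 + 2xy + y^2: (x' + y')^2 with x' + y' = (x + y)(cosh t + sinh t) = (x + y)e^t, so it becomes (x + y)^2 e^(2t)   [not invariant for t != 0]
(C) x^2 - y^2: (x cosh t + y sinh t)^2 - (x sinh t + y cosh t)^2 = x^2(cosh^2 t - sinh^2 t) + 2xy(cosh t sinh t - sinh t cosh t) + y^2(sinh^2 t - cosh^2 t) = x^2 - y^2   [invariant, using cosh^2 t - sinh^2 t = 1]
(D) xy: (x cosh t + y sinh t)(x sinh t + y cosh t) = xy(cosh^2 t + sinh^2 t) + (x^2 + y^2) sinh t cosh t = xy cosh 2t + (x^2 + y^2)(sinh 2t)/2   [not invariant for t != 0]

Only (C) x^2 - y^2 is unchanged; it is the Minkowski form preserved by Lorentz boosts, just as x^2 + y^2 is preserved by ordinary rotations.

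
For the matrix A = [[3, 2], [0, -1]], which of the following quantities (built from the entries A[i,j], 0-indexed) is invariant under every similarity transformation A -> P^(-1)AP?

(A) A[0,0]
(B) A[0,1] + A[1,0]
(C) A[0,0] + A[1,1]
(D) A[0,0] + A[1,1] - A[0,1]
C

A[0,0] + A[1,1] is the trace of A. By the cyclic property of the trace, tr(P^(-1)AP) = tr(APP^(-1)) = tr(A), so it is the same for every matrix similar to A.

The other combinations are not similarity invariants. For example, take P = [[2, 1], [1, 1]] (det P = 1), so P^(-1) = [[1, -1], [-1, 2]] and
B = P^(-1)AP = [[9, 6], [-10, -7]].
Evaluating each option on A and on B:
(A) A[0,0]: 3 for A, 9 for B -> changes
(B) A[0,1] + A[1,0]: 2 for A, -4 for B -> changes
(C) A[0,0] + A[1,1]: 2 for A, 2 for B -> unchanged
(D) A[0,0] + A[1,1] - A[0,1]: 0 for A, -4 for B -> changes

Only (C) A[0,0] + A[1,1] = 2 survives (and it does so for every P, not just this one), so it is the invariant.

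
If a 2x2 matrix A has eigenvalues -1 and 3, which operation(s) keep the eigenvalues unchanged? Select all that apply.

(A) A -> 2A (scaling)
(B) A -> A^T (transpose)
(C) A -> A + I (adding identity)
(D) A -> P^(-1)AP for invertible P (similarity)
B and D

Eigenvalues are preserved by:
1. Similarity transformations: A -> P^(-1)AP (same characteristic polynomial)
2. Transpose: A^T has the same eigenvalues as A

Eigenvalues are NOT preserved by:
- Adding identity: eigenvalues become -1+1, 3+1
- Scaling: eigenvalues become -2, 6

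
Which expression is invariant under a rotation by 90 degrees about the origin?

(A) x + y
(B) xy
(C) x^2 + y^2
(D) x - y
C

A rotation by 90 degrees sends (x, y) to (-y, x).
Substitute the transformed coordinates into each option and compare with the original:
(A) x + y  ->  (-y) + (x) = x - y   [differs from x + y: not invariant]
(B) xy  ->  (-y)(x) = -xy   [differs from xy: not invariant]
(C) x^2 + y^2  ->  (-y)^2 + (x)^2 = x^2 + y^2   [equals x^2 + y^2: invariant]
(D) x - y  ->  (-y) - (x) = -x - y   [differs from x - y: not invariant]

Only option (C), x^2 + y^2, is unchanged by the transformation.
Geometrically, x^2 + y^2 is the squared distance from the origin, which every rotation about the origin preserves.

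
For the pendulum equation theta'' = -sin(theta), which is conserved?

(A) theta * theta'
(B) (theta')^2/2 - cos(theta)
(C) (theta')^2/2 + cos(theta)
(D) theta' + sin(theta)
B

A first integral I satisfies dI/dt = 0 along every solution. Differentiate each option and use the equation of motion:
(A) d/dt[theta * theta'] = (theta')^2 + theta theta'' = (theta')^2 - theta sin(theta), not identically 0
(B) d/dt[(theta')^2/2 - cos(theta)] = theta' theta'' + sin(theta) theta' = theta'(-sin(theta)) + theta' sin(theta) = 0
(C) d/dt[(theta')^2/2 + cos(theta)] = theta' theta'' - sin(theta) theta' = -2 theta' sin(theta), not identically 0
(D) d/dt[theta' + sin(theta)] = theta'' + cos(theta) theta' = -sin(theta) + theta' cos(theta), not identically 0

Only (B) has zero time-derivative. This is the total energy: kinetic (theta')^2/2 plus potential -cos(theta).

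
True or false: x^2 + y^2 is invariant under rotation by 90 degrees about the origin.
True

Applying rotation by 90 degrees: x' = x*cos(90 degrees) - y*sin(90 degrees) = -y, y' = x*sin(90 degrees) + y*cos(90 degrees) = x

Substituting into x^2 + y^2:
(-y)^2 + (x)^2
= x^2 + y^2

This equals the original expression x^2 + y^2, so it IS invariant.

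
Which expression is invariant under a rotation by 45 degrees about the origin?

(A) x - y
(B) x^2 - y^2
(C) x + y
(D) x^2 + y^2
D

A rotation by 45 degrees sends (x, y) to (sqrt(2)x/2 - sqrt(2)y/2, sqrt(2)x/2 + sqrt(2)y/2).
Substitute the transformed coordinates into each option and compare with the original:
(A) x - y  ->  (sqrt(2)x/2 - sqrt(2)y/2) - (sqrt(2)x/2 + sqrt(2)y/2) = -sqrt(2)y   [differs from x - y: not invariant]
(B) x^2 - y^2  ->  (sqrt(2)x/2 - sqrt(2)y/2)^2 - (sqrt(2)x/2 + sqrt(2)y/2)^2 = -2xy   [differs from x^2 - y^2: not invariant]
(C) x + y  ->  (sqrt(2)x/2 - sqrt(2)y/2) + (sqrt(2)x/2 + sqrt(2)y/2) = sqrt(2)x   [differs from x + y: not invariant]
(D) x^2 + y^2  ->  (sqrt(2)x/2 - sqrt(2)y/2)^2 + (sqrt(2)x/2 + sqrt(2)y/2)^2 = x^2 + y^2   [equals x^2 + y^2: invariant]

Only option (D), x^2 + y^2, is unchanged by the transformation.
Geometrically, x^2 + y^2 is the squared distance from the origin, which every rotation about the origin preserves.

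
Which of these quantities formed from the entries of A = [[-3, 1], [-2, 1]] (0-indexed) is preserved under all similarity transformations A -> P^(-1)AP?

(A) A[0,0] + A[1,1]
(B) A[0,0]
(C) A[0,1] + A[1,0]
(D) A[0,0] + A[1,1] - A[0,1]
A

A[0,0] + A[1,1] is the trace of A. By the cyclic property of the trace, tr(P^(-1)AP) = tr(APP^(-1)) = tr(A), so it is the same for every matrix similar to A.

The other combinations are not similarity invariants. For example, take P = [[1, 1], [0, 1]] (det P = 1), so P^(-1) = [[1, -1], [0, 1]] and
B = P^(-1)AP = [[-1, -1], [-2, -1]].
Evaluating each option on A and on B:
(A) A[0,0] + A[1,1]: -2 for A, -2 for B -> unchanged
(B) A[0,0]: -3 for A, -1 for B -> changes
(C) A[0,1] + A[1,0]: -1 for A, -3 for B -> changes
(D) A[0,0] + A[1,1] - A[0,1]: -3 for A, -1 for B -> changes

Only (A) A[0,0] + A[1,1] = -2 survives (and it does so for every P, not just this one), so it is the invariant.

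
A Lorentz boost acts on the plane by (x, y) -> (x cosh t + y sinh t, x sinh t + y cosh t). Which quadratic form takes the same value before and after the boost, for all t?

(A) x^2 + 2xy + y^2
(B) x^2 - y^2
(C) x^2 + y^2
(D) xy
B

Write x' = x cosh t + y sinh t, y' = x sinh t + y cosh t and substitute into each option:
(A) x^2 + 2xy + y^2: (x' + y')^2 with x' + y' = (x + y)(cosh t + sinh t) = (x + y)e^t, so it becomes (x + y)^2 e^(2t)   [not invariant for t != 0]
(B) x^2 - y^2: (x cosh t + y sinh t)^2 - (x sinh t + y cosh t)^2 = x^2(cosh^2 t - sinh^2 t) + 2xy(cosh t sinh t - sinh t cosh t) + y^2(sinh^2 t - cosh^2 t) = x^2 - y^2   [invariant, using cosh^2 t - sinh^2 t = 1]
(C) x^2 + y^2: (x cosh t + y sinh t)^2 + (x sinh t + y cosh t)^2 = (x^2 + y^2)(cosh^2 t + sinh^2 t) + 4xy sinh t cosh t = (x^2 + y^2) cosh 2t + 2xy sinh 2t   [not invariant for t != 0]
(D) xy: (x cosh t + y sinh t)(x sinh t + y cosh t) = xy(cosh^2 t + sinh^2 t) + (x^2 + y^2) sinh t cosh t = xy cosh 2t + (x^2 + y^2)(sinh 2t)/2   [not invariant for t != 0]

Only (B) x^2 - y^2 is unchanged; it is the Minkowski form preserved by Lorentz boosts, just as x^2 + y^2 is preserved by ordinary rotations.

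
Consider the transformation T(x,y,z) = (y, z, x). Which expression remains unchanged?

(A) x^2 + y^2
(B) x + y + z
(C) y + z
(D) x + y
B

Apply T(x,y,z) = (y, z, x) to each option, i.e. replace (x, y, z) by the transformed coordinates.
Substitute the transformed coordinates into each option and compare with the original:
(A) x^2 + y^2  ->  (y)^2 + (z)^2 = y^2 + z^2   [differs from x^2 + y^2: not invariant]
(B) x + y + z  ->  (y) + (z) + (x) = x + y + z   [equals x + y + z: invariant]
(C) y + z  ->  (z) + (x) = x + z   [differs from y + z: not invariant]
(D) x + y  ->  (y) + (z) = y + z   [differs from x + y: not invariant]

Only option (B), x + y + z, is unchanged by the transformation.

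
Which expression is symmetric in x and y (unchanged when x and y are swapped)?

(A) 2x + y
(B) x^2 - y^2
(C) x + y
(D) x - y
C

A symmetric expression is unchanged when the variables are permuted; here the transformation to test is the swap (x, y) -> (y, x).
Substitute the transformed coordinates into each option and compare with the original:
(A) 2x + y  ->  2(y) + (x) = x + 2y   [differs from 2x + y: not invariant]
(B) x^2 - y^2  ->  (y)^2 - (x)^2 = -x^2 + y^2   [differs from x^2 - y^2: not invariant]
(C) x + y  ->  (y) + (x) = x + y   [equals x + y: invariant]
(D) x - y  ->  (y) - (x) = -x + y   [differs from x - y: not invariant]

Only option (C), x + y, is unchanged by the transformation.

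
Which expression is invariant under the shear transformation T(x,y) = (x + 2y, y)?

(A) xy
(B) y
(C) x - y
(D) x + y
B

Under the shear T(x,y) = (x + 2y, y):
Substitute the transformed coordinates into each option and compare with the original:
(A) xy  ->  (x + 2y)(y) = xy + 2y^2   [differs from xy: not invariant]
(B) y  ->  (y) = y   [equals y: invariant]
(C) x - y  ->  (x + 2y) - (y) = x + y   [differs from x - y: not invariant]
(D) x + y  ->  (x + 2y) + (y) = x + 3y   [differs from x + y: not invariant]

Only option (B), y, is unchanged by the transformation.
A horizontal shear moves points parallel to the x-axis, so the y-coordinate (and any function of y alone) is unchanged.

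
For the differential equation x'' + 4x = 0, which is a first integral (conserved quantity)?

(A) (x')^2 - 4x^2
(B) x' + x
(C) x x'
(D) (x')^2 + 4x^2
D

A first integral I satisfies dI/dt = 0 along every solution. Differentiate each option and use the equation of motion:
(A) d/dt[(x')^2 - 4x^2] = 2x'x'' - 8x x' = -16x x', not identically 0
(B) d/dt[x' + x] = x'' + x' = -4x + x', not identically 0
(C) d/dt[x x'] = (x')^2 + x x'' = (x')^2 - 4x^2, not identically 0
(D) d/dt[(x')^2 + 4x^2] = 2x'x'' + 8x x' = 2x'(-4x) + 8x x' = 0

Only (D) has zero time-derivative. So the energy-like quantity (x')^2 + 4x^2 is the first integral.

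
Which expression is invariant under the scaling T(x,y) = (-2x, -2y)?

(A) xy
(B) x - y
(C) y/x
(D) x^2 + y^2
C

Under the uniform scaling T(x,y) = (-2x, -2y):
Substitute the transformed coordinates into each option and compare with the original:
(A) xy  ->  (-2x)(-2y) = 4xy   [differs from xy: not invariant]
(B) x - y  ->  (-2x) - (-2y) = -2x + 2y   [differs from x - y: not invariant]
(C) y/x  ->  (-2y)/(-2x) = y/x   [equals y/x: invariant]
(D) x^2 + y^2  ->  (-2x)^2 + (-2y)^2 = 4x^2 + 4y^2   [differs from x^2 + y^2: not invariant]

Only option (C), y/x, is unchanged by the transformation.
The common factor -2 cancels in a ratio of coordinates, while sums, products and sums of squares pick up factors of -2 or 4.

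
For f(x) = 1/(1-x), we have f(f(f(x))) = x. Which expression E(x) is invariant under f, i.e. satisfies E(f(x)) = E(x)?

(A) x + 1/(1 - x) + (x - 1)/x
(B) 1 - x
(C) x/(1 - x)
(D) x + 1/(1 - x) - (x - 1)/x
A

Replace x by f(x) = 1/(1 - x) in each option and simplify. As a quick numerical cross-check, also compare E(4) with E(f(4)) = E(-1/3).

(A) x + 1/(1 - x) + (x - 1)/x  ->  (1/(1 - x)) + 1/(1 - (1/(1 - x))) + ((1/(1 - x)) - 1)/(1/(1 - x)), which simplifies back to x + 1/(1 - x) + (x - 1)/x; check: E(4) = 53/12, E(-1/3) = 53/12.   [invariant]
(B) 1 - x  ->  1 - (1/(1 - x)) = x/(x - 1); check: E(4) = -3 but E(-1/3) = 4/3.   [not invariant]
(C) x/(1 - x)  ->  (1/(1 - x))/(1 - (1/(1 - x))) = -1/x; check: E(4) = -4/3 but E(-1/3) = -1/4.   [not invariant]
(D) x + 1/(1 - x) - (x - 1)/x  ->  (1/(1 - x)) + 1/(1 - (1/(1 - x))) - ((1/(1 - x)) - 1)/(1/(1 - x)) = (x^2(1 - x) - x + (x - 1)^2)/(x(x - 1)); check: E(4) = 35/12 but E(-1/3) = -43/12.   [not invariant]

Only (A) is unchanged. Indeed f(f(x)) = 1/(1 - 1/(1-x)) = (1-x)/(-x) = (x-1)/x, so E(x) = x + f(x) + f(f(x)) is the sum over the whole 3-cycle; applying f just permutes the three terms cyclically (x -> f(x) -> f(f(x)) -> x), leaving the sum unchanged.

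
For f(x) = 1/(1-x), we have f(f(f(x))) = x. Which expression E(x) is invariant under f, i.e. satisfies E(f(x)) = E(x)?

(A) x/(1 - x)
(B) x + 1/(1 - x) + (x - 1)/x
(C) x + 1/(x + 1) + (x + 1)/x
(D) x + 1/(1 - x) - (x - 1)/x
B

Replace x by f(x) = 1/(1 - x) in each option and simplify. As a quick numerical cross-check, also compare E(5) with E(f(5)) = E(-1/4).

(A) x/(1 - x)  ->  (1/(1 - x))/(1 - (1/(1 - x))) = -1/x; check: E(5) = -5/4 but E(-1/4) = -1/5.   [not invariant]
(B) x + 1/(1 - x) + (x - 1)/x  ->  (1/(1 - x)) + 1/(1 - (1/(1 - x))) + ((1/(1 - x)) - 1)/(1/(1 - x)), which simplifies back to x + 1/(1 - x) + (x - 1)/x; check: E(5) = 111/20, E(-1/4) = 111/20.   [invariant]
(C) x + 1/(x + 1) + (x + 1)/x  ->  (1/(1 - x)) + 1/((1/(1 - x)) + 1) + ((1/(1 - x)) + 1)/(1/(1 - x)) = (-x^3 + 6x^2 - 11x + 7)/(x^2 - 3x + 2); check: E(5) = 191/30 but E(-1/4) = -23/12.   [not invariant]
(D) x + 1/(1 - x) - (x - 1)/x  ->  (1/(1 - x)) + 1/(1 - (1/(1 - x))) - ((1/(1 - x)) - 1)/(1/(1 - x)) = (x^2(1 - x) - x + (x - 1)^2)/(x(x - 1)); check: E(5) = 79/20 but E(-1/4) = -89/20.   [not invariant]

Only (B) is unchanged. Indeed f(f(x)) = 1/(1 - 1/(1-x)) = (1-x)/(-x) = (x-1)/x, so E(x) = x + f(x) + f(f(x)) is the sum over the whole 3-cycle; applying f just permutes the three terms cyclically (x -> f(x) -> f(f(x)) -> x), leaving the sum unchanged.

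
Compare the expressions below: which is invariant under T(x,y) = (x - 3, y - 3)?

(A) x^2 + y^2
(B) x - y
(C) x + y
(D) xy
B

An expression E(x,y) is invariant under T if E(T(x,y)) = E(x,y). Here T(x,y) = (x - 3, y - 3).
Substitute the transformed coordinates into each option and compare with the original:
(A) x^2 + y^2  ->  (x - 3)^2 + (y - 3)^2 = x^2 - 6x + y^2 - 6y + 18   [differs from x^2 + y^2: not invariant]
(B) x - y  ->  (x - 3) - (y - 3) = x - y   [equals x - y: invariant]
(C) x + y  ->  (x - 3) + (y - 3) = x + y - 6   [differs from x + y: not invariant]
(D) xy  ->  (x - 3)(y - 3) = xy - 3x - 3y + 9   [differs from xy: not invariant]

Only option (B), x - y, is unchanged by the transformation.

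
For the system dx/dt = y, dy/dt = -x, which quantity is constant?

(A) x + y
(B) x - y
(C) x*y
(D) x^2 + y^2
D

A first integral I satisfies dI/dt = 0 along every solution. Differentiate each option and use the equation of motion:
(A) d/dt[x + y] = y + (-x) = y - x, not identically 0
(B) d/dt[x - y] = y - (-x) = x + y, not identically 0
(C) d/dt[x*y] = (dx/dt)y + x(dy/dt) = y^2 - x^2, not identically 0
(D) d/dt[x^2 + y^2] = 2x*dx/dt + 2y*dy/dt = 2x*y + 2y*(-x) = 0

Only (D) has zero time-derivative. So x^2 + y^2 (the squared radius; trajectories are circles) is the conserved quantity.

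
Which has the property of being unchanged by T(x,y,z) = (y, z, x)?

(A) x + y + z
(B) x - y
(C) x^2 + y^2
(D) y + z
A

Apply T(x,y,z) = (y, z, x) to each option, i.e. replace (x, y, z) by the transformed coordinates.
Substitute the transformed coordinates into each option and compare with the original:
(A) x + y + z  ->  (y) + (z) + (x) = x + y + z   [equals x + y + z: invariant]
(B) x - y  ->  (y) - (z) = y - z   [differs from x - y: not invariant]
(C) x^2 + y^2  ->  (y)^2 + (z)^2 = y^2 + z^2   [differs from x^2 + y^2: not invariant]
(D) y + z  ->  (z) + (x) = x + z   [differs from y + z: not invariant]

Only option (A), x + y + z, is unchanged by the transformation.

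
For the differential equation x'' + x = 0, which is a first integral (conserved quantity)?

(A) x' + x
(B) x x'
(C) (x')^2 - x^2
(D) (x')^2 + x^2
D

A first integral I satisfies dI/dt = 0 along every solution. Differentiate each option and use the equation of motion:
(A) d/dt[x' + x] = x'' + x' = -x + x', not identically 0
(B) d/dt[x x'] = (x')^2 + x x'' = (x')^2 - x^2, not identically 0
(C) d/dt[(x')^2 - x^2] = 2x'x'' - 2x x' = -4x x', not identically 0
(D) d/dt[(x')^2 + x^2] = 2x'x'' + 2x x' = 2x'(-x) + 2x x' = 0

Only (D) has zero time-derivative. So the energy-like quantity (x')^2 + x^2 is the first integral.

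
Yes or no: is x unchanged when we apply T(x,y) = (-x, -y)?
No

Substitute T(x,y) = (-x, -y) into the expression and compare with the original.

Original: x
After applying T: (-x) = -x

This differs from the original x (difference: -2x), so the expression is NOT invariant.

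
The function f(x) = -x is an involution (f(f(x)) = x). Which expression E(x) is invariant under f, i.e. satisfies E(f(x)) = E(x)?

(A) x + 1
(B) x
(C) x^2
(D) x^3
C

Replace x by f(x) = -x in each option and simplify. As a quick numerical cross-check, also compare E(4) with E(f(4)) = E(-4).

(A) x + 1  ->  (-x) + 1 = 1 - x; check: E(4) = 5 but E(-4) = -3.   [not invariant]
(B) x  ->  (-x) = -x; check: E(4) = 4 but E(-4) = -4.   [not invariant]
(C) x^2  ->  (-x)^2, which simplifies back to x^2; check: E(4) = 16, E(-4) = 16.   [invariant]
(D) x^3  ->  (-x)^3 = -x^3; check: E(4) = 64 but E(-4) = -64.   [not invariant]

Only (C) is unchanged. E is symmetric under swapping x with f(x) = -x, which is exactly what an involution does.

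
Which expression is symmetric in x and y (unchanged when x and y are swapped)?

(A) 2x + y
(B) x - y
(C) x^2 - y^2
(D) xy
D

A symmetric expression is unchanged when the variables are permuted; here the transformation to test is the swap (x, y) -> (y, x).
Substitute the transformed coordinates into each option and compare with the original:
(A) 2x + y  ->  2(y) + (x) = x + 2y   [differs from 2x + y: not invariant]
(B) x - y  ->  (y) - (x) = -x + y   [differs from x - y: not invariant]
(C) x^2 - y^2  ->  (y)^2 - (x)^2 = -x^2 + y^2   [differs from x^2 - y^2: not invariant]
(D) xy  ->  (y)(x) = xy   [equals xy: invariant]

Only option (D), xy, is unchanged by the transformation.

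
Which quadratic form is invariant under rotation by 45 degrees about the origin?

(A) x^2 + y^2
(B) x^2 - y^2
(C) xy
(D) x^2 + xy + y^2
A

Rotation by 45 degrees sends (x, y) to (sqrt(2)x/2 - sqrt(2)y/2, sqrt(2)x/2 + sqrt(2)y/2).
Substitute the transformed coordinates into each option and compare with the original:
(A) x^2 + y^2  ->  (sqrt(2)x/2 - sqrt(2)y/2)^2 + (sqrt(2)x/2 + sqrt(2)y/2)^2 = x^2 + y^2   [equals x^2 + y^2: invariant]
(B) x^2 - y^2  ->  (sqrt(2)x/2 - sqrt(2)y/2)^2 - (sqrt(2)x/2 + sqrt(2)y/2)^2 = -2xy   [differs from x^2 - y^2: not invariant]
(C) xy  ->  (sqrt(2)x/2 - sqrt(2)y/2)(sqrt(2)x/2 + sqrt(2)y/2) = x^2/2 - y^2/2   [differs from xy: not invariant]
(D) x^2 + xy + y^2  ->  (sqrt(2)x/2 - sqrt(2)y/2)^2 + (sqrt(2)x/2 - sqrt(2)y/2)(sqrt(2)x/2 + sqrt(2)y/2) + (sqrt(2)x/2 + sqrt(2)y/2)^2 = 3x^2/2 + y^2/2   [differs from x^2 + xy + y^2: not invariant]

Only option (A), x^2 + y^2, is unchanged by the transformation.
x^2 + y^2 is the squared distance from the origin, which rotations preserve.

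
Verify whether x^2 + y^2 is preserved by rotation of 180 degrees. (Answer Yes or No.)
Yes

Applying rotation by 180 degrees: x' = x*cos(180 degrees) - y*sin(180 degrees) = -x, y' = x*sin(180 degrees) + y*cos(180 degrees) = -y

Substituting into x^2 + y^2:
(-x)^2 + (-y)^2
= x^2 + y^2

This equals the original expression x^2 + y^2, so it IS invariant.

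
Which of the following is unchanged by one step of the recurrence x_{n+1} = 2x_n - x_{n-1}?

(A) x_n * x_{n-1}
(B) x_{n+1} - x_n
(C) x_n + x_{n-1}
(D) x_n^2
B

For the recurrence x_{n+1} = 2x_n - x_{n-1}:

If x_{n+1} = 2x_n - x_{n-1}, then:
x_{n+1} - x_n = x_n - x_{n-1}
The first difference is constant throughout the sequence.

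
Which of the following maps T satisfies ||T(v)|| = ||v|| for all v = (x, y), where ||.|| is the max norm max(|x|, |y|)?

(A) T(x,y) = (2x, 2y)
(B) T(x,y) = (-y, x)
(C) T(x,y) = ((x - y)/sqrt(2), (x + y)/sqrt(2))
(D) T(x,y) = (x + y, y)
B

A transformation preserves a norm if ||T(v)|| = ||v|| for every v; a single vector where the norm changes rules an option out.

(A) T(x,y) = (2x, 2y): v = (1, 0) has norm max(|1|, |0|) = 1, but T(v) = (2, 0) has norm 2 -- not preserved.
(B) T(x,y) = (-y, x): preserves the norm -- it only permutes the coordinates and/or flips signs, which leaves max(|x|, |y|) unchanged.
(C) T(x,y) = ((x - y)/sqrt(2), (x + y)/sqrt(2)): v = (1, 0) has norm max(|1|, |0|) = 1, but T(v) = (sqrt(2)/2, sqrt(2)/2) has norm sqrt(2)/2 -- not preserved.
(D) T(x,y) = (x + y, y): v = (1, 1) has norm max(|1|, |1|) = 1, but T(v) = (2, 1) has norm 2 -- not preserved.

Therefore the answer is (B).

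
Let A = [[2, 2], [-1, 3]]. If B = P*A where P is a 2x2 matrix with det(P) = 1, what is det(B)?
8

By the multiplicative property of determinants, det(B) = det(P*A) = det(P) * det(A) = det(A),
so the determinant is invariant under multiplication by any determinant-1 matrix; we just need det(A).

det(A) = (2)(3) - (2)(-1) = 6 - (-2) = 8

Therefore det(B) = 1 * 8 = 8.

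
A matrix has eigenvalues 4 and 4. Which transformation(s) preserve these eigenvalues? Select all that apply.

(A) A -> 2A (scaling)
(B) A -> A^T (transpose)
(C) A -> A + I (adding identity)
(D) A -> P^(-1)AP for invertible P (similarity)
B and D

Eigenvalues are preserved by:
1. Similarity transformations: A -> P^(-1)AP (same characteristic polynomial)
2. Transpose: A^T has the same eigenvalues as A

Eigenvalues are NOT preserved by:
- Adding identity: eigenvalues become 4+1, 4+1
- Scaling: eigenvalues become 8, 8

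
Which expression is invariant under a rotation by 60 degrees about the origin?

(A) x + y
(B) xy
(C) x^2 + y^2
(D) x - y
C

A rotation by 60 degrees sends (x, y) to (x/2 - sqrt(3)y/2, sqrt(3)x/2 + y/2).
Substitute the transformed coordinates into each option and compare with the original:
(A) x + y  ->  (x/2 - sqrt(3)y/2) + (sqrt(3)x/2 + y/2) = x/2 + sqrt(3)x/2 - sqrt(3)y/2 + y/2   [differs from x + y: not invariant]
(B) xy  ->  (x/2 - sqrt(3)y/2)(sqrt(3)x/2 + y/2) = sqrt(3)x^2/4 - xy/2 - sqrt(3)y^2/4   [differs from xy: not invariant]
(C) x^2 + y^2  ->  (x/2 - sqrt(3)y/2)^2 + (sqrt(3)x/2 + y/2)^2 = x^2 + y^2   [equals x^2 + y^2: invariant]
(D) x - y  ->  (x/2 - sqrt(3)y/2) - (sqrt(3)x/2 + y/2) = -sqrt(3)x/2 + x/2 - sqrt(3)y/2 - y/2   [differs from x - y: not invariant]

Only option (C), x^2 + y^2, is unchanged by the transformation.
Geometrically, x^2 + y^2 is the squared distance from the origin, which every rotation about the origin preserves.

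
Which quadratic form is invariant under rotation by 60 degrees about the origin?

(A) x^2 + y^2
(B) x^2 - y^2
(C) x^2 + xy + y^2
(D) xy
A

Rotation by 60 degrees sends (x, y) to (x/2 - sqrt(3)y/2, sqrt(3)x/2 + y/2).
Substitute the transformed coordinates into each option and compare with the original:
(A) x^2 + y^2  ->  (x/2 - sqrt(3)y/2)^2 + (sqrt(3)x/2 + y/2)^2 = x^2 + y^2   [equals x^2 + y^2: invariant]
(B) x^2 - y^2  ->  (x/2 - sqrt(3)y/2)^2 - (sqrt(3)x/2 + y/2)^2 = -x^2/2 - sqrt(3)xy + y^2/2   [differs from x^2 - y^2: not invariant]
(C) x^2 + xy + y^2  ->  (x/2 - sqrt(3)y/2)^2 + (x/2 - sqrt(3)y/2)(sqrt(3)x/2 + y/2) + (sqrt(3)x/2 + y/2)^2 = sqrt(3)x^2/4 + x^2 - xy/2 - sqrt(3)y^2/4 + y^2   [differs from x^2 + xy + y^2: not invariant]
(D) xy  ->  (x/2 - sqrt(3)y/2)(sqrt(3)x/2 + y/2) = sqrt(3)x^2/4 - xy/2 - sqrt(3)y^2/4   [differs from xy: not invariant]

Only option (A), x^2 + y^2, is unchanged by the transformation.
x^2 + y^2 is the squared distance from the origin, which rotations preserve.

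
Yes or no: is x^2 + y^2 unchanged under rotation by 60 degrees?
Yes

Applying rotation by 60 degrees: x' = x*cos(60 degrees) - y*sin(60 degrees) = x/2 - sqrt(3)y/2, y' = x*sin(60 degrees) + y*cos(60 degrees) = sqrt(3)x/2 + y/2

Substituting into x^2 + y^2:
(x/2 - sqrt(3)y/2)^2 + (sqrt(3)x/2 + y/2)^2
= x^2 + y^2

This equals the original expression x^2 + y^2, so it IS invariant.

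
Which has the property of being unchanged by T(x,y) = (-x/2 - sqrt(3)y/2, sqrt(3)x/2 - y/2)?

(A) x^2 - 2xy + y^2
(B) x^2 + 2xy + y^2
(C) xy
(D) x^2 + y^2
D

An expression E(x,y) is invariant under T if E(T(x,y)) = E(x,y). Here T(x,y) = (-x/2 - sqrt(3)y/2, sqrt(3)x/2 - y/2).
Substitute the transformed coordinates into each option and compare with the original:
(A) x^2 - 2xy + y^2  ->  (-x/2 - sqrt(3)y/2)^2 - 2(-x/2 - sqrt(3)y/2)(sqrt(3)x/2 - y/2) + (sqrt(3)x/2 - y/2)^2 = sqrt(3)x^2/2 + x^2 + xy - sqrt(3)y^2/2 + y^2   [differs from x^2 - 2xy + y^2: not invariant]
(B) x^2 + 2xy + y^2  ->  (-x/2 - sqrt(3)y/2)^2 + 2(-x/2 - sqrt(3)y/2)(sqrt(3)x/2 - y/2) + (sqrt(3)x/2 - y/2)^2 = -sqrt(3)x^2/2 + x^2 - xy + sqrt(3)y^2/2 + y^2   [differs from x^2 + 2xy + y^2: not invariant]
(C) xy  ->  (-x/2 - sqrt(3)y/2)(sqrt(3)x/2 - y/2) = -sqrt(3)x^2/4 - xy/2 + sqrt(3)y^2/4   [differs from xy: not invariant]
(D) x^2 + y^2  ->  (-x/2 - sqrt(3)y/2)^2 + (sqrt(3)x/2 - y/2)^2 = x^2 + y^2   [equals x^2 + y^2: invariant]

Only option (D), x^2 + y^2, is unchanged by the transformation.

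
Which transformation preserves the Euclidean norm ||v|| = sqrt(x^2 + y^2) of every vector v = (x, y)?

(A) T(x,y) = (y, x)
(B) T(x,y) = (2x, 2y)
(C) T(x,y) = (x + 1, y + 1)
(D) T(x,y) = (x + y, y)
A

A transformation preserves a norm if ||T(v)|| = ||v|| for every v; a single vector where the norm changes rules an option out.

(A) T(x,y) = (y, x): preserves the norm -- it is an orthogonal map (a rotation/reflection), and (y)^2 + (x)^2 simplifies to x^2 + y^2.
(B) T(x,y) = (2x, 2y): v = (1, 0) has norm sqrt((1)^2 + (0)^2) = 1, but T(v) = (2, 0) has norm 2 -- not preserved.
(C) T(x,y) = (x + 1, y + 1): v = (1, 0) has norm sqrt((1)^2 + (0)^2) = 1, but T(v) = (2, 1) has norm sqrt(5) -- not preserved.
(D) T(x,y) = (x + y, y): v = (0, 1) has norm sqrt((0)^2 + (1)^2) = 1, but T(v) = (1, 1) has norm sqrt(2) -- not preserved.

Therefore the answer is (A).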